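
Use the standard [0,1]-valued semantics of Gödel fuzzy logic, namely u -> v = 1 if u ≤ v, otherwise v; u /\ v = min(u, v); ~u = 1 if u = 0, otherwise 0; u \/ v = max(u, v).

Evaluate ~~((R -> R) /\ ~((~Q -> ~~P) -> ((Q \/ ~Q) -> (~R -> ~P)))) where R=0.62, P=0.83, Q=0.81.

0.00

(R -> R): 0.62 ≤ 0.62, so result = 1
~Q: Gödel ¬ of 0.81 = 0 (operand ≠ 0)
~P: Gödel ¬ of 0.83 = 0 (operand ≠ 0)
~~P: Gödel ¬ of 0 = 1 (operand is 0)
(~Q -> ~~P): 0 ≤ 1, so result = 1
~Q: Gödel ¬ of 0.81 = 0 (operand ≠ 0)
(Q \/ ~Q) = max(0.81, 0) = 0.81
~R: Gödel ¬ of 0.62 = 0 (operand ≠ 0)
~P: Gödel ¬ of 0.83 = 0 (operand ≠ 0)
(~R -> ~P): 0 ≤ 0, so result = 1
((Q \/ ~Q) -> (~R -> ~P)): 0.81 ≤ 1, so result = 1
((~Q -> ~~P) -> ((Q \/ ~Q) -> (~R -> ~P))): 1 ≤ 1, so result = 1
~((~Q -> ~~P) -> ((Q \/ ~Q) -> (~R -> ~P))): Gödel ¬ of 1 = 0 (operand ≠ 0)
((R -> R) /\ ~((~Q -> ~~P) -> ((Q \/ ~Q) -> (~R -> ~P)))) = min(1, 0) = 0
~((R -> R) /\ ~((~Q -> ~~P) -> ((Q \/ ~Q) -> (~R -> ~P)))): Gödel ¬ of 0 = 1 (operand is 0)
~~((R -> R) /\ ~((~Q -> ~~P) -> ((Q \/ ~Q) -> (~R -> ~P)))): Gödel ¬ of 1 = 0 (operand ≠ 0)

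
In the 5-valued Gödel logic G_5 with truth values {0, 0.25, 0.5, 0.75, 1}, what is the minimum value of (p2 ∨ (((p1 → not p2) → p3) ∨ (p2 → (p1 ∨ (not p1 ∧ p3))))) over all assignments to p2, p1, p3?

0.25

The minimum is attained at p2 = 0.25, p1 = 0, p3 = 0:
  not p2: Gödel ¬ of 0.25 = 0 (operand ≠ 0)
  (p1 → not p2): 0 ≤ 0, so result = 1
  ((p1 → not p2) → p3): 1 > 0, so result = 0
  not p1: Gödel ¬ of 0 = 1 (operand is 0)
  (not p1 ∧ p3) = min(1, 0) = 0
  (p1 ∨ (not p1 ∧ p3)) = max(0, 0) = 0
  (p2 → (p1 ∨ (not p1 ∧ p3))): 0.25 > 0, so result = 0
  (((p1 → not p2) → p3) ∨ (p2 → (p1 ∨ (not p1 ∧ p3)))) = max(0, 0) = 0
  (p2 ∨ (((p1 → not p2) → p3) ∨ (p2 → (p1 ∨ (not p1 ∧ p3))))) = max(0.25, 0) = 0.25
Checking all 125 assignments confirms none give a value below 0.25.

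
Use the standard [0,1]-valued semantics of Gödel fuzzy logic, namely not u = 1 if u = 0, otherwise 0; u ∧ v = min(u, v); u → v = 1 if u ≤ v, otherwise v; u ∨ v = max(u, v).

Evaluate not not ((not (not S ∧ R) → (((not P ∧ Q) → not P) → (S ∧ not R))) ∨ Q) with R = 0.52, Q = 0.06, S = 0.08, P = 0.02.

not S: Gödel ¬ of 0.08 = 0 (operand ≠ 0)
(not S ∧ R) = min(0, 0.52) = 0
not (not S ∧ R): Gödel ¬ of 0 = 1 (operand is 0)
not P: Gödel ¬ of 0.02 = 0 (operand ≠ 0)
(not P ∧ Q) = min(0, 0.06) = 0
not P: Gödel ¬ of 0.02 = 0 (operand ≠ 0)
((not P ∧ Q) → not P): 0 ≤ 0, so result = 1
not R: Gödel ¬ of 0.52 = 0 (operand ≠ 0)
(S ∧ not R) = min(0.08, 0) = 0
(((not P ∧ Q) → not P) → (S ∧ not R)): 1 > 0, so result = 0
(not (not S ∧ R) → (((not P ∧ Q) → not P) → (S ∧ not R))): 1 > 0, so result = 0
((not (not S ∧ R) → (((not P ∧ Q) → not P) → (S ∧ not R))) ∨ Q) = max(0, 0.06) = 0.06
not ((not (not S ∧ R) → (((not P ∧ Q) → not P) → (S ∧ not R))) ∨ Q): Gödel ¬ of 0.06 = 0 (operand ≠ 0)
not not ((not (not S ∧ R) → (((not P ∧ Q) → not P) → (S ∧ not R))) ∨ Q): Gödel ¬ of 0 = 1 (operand is 0)

1.00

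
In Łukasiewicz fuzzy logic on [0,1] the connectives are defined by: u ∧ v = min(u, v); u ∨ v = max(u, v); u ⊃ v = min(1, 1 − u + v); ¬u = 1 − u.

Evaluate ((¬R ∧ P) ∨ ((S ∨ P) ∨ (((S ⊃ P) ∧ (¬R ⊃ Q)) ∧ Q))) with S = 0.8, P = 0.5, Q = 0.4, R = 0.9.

0.80

¬R: Łukasiewicz ¬ gives 1 − 0.9 = 0.1
(¬R ∧ P) = min(0.1, 0.5) = 0.1
(S ∨ P) = max(0.8, 0.5) = 0.8
(S ⊃ P): min(1, 1 − 0.8 + 0.5) = 0.7
¬R: Łukasiewicz ¬ gives 1 − 0.9 = 0.1
(¬R ⊃ Q): min(1, 1 − 0.1 + 0.4) = 1
((S ⊃ P) ∧ (¬R ⊃ Q)) = min(0.7, 1) = 0.7
(((S ⊃ P) ∧ (¬R ⊃ Q)) ∧ Q) = min(0.7, 0.4) = 0.4
((S ∨ P) ∨ (((S ⊃ P) ∧ (¬R ⊃ Q)) ∧ Q)) = max(0.8, 0.4) = 0.8
((¬R ∧ P) ∨ ((S ∨ P) ∨ (((S ⊃ P) ∧ (¬R ⊃ Q)) ∧ Q))) = max(0.1, 0.8) = 0.8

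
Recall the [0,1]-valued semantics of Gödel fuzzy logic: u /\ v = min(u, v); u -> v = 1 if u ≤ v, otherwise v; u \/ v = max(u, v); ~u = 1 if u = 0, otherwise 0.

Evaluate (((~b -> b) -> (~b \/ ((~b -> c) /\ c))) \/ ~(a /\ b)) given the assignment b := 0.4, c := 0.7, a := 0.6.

~b: Gödel ¬ of 0.4 = 0 (operand ≠ 0)
(~b -> b): 0 ≤ 0.4, so result = 1
~b: Gödel ¬ of 0.4 = 0 (operand ≠ 0)
~b: Gödel ¬ of 0.4 = 0 (operand ≠ 0)
(~b -> c): 0 ≤ 0.7, so result = 1
((~b -> c) /\ c) = min(1, 0.7) = 0.7
(~b \/ ((~b -> c) /\ c)) = max(0, 0.7) = 0.7
((~b -> b) -> (~b \/ ((~b -> c) /\ c))): 1 > 0.7, so result = 0.7
(a /\ b) = min(0.6, 0.4) = 0.4
~(a /\ b): Gödel ¬ of 0.4 = 0 (operand ≠ 0)
(((~b -> b) -> (~b \/ ((~b -> c) /\ c))) \/ ~(a /\ b)) = max(0.7, 0) = 0.7

0.70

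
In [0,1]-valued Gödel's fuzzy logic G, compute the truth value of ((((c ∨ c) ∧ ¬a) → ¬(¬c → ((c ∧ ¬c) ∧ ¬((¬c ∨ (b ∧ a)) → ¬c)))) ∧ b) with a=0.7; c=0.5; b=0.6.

(c ∨ c) = max(0.5, 0.5) = 0.5
¬a: Gödel ¬ of 0.7 = 0 (operand ≠ 0)
((c ∨ c) ∧ ¬a) = min(0.5, 0) = 0
¬c: Gödel ¬ of 0.5 = 0 (operand ≠ 0)
¬c: Gödel ¬ of 0.5 = 0 (operand ≠ 0)
(c ∧ ¬c) = min(0.5, 0) = 0
¬c: Gödel ¬ of 0.5 = 0 (operand ≠ 0)
(b ∧ a) = min(0.6, 0.7) = 0.6
(¬c ∨ (b ∧ a)) = max(0, 0.6) = 0.6
¬c: Gödel ¬ of 0.5 = 0 (operand ≠ 0)
((¬c ∨ (b ∧ a)) → ¬c): 0.6 > 0, so result = 0
¬((¬c ∨ (b ∧ a)) → ¬c): Gödel ¬ of 0 = 1 (operand is 0)
((c ∧ ¬c) ∧ ¬((¬c ∨ (b ∧ a)) → ¬c)) = min(0, 1) = 0
(¬c → ((c ∧ ¬c) ∧ ¬((¬c ∨ (b ∧ a)) → ¬c))): 0 ≤ 0, so result = 1
¬(¬c → ((c ∧ ¬c) ∧ ¬((¬c ∨ (b ∧ a)) → ¬c))): Gödel ¬ of 1 = 0 (operand ≠ 0)
(((c ∨ c) ∧ ¬a) → ¬(¬c → ((c ∧ ¬c) ∧ ¬((¬c ∨ (b ∧ a)) → ¬c)))): 0 ≤ 0, so result = 1
((((c ∨ c) ∧ ¬a) → ¬(¬c → ((c ∧ ¬c) ∧ ¬((¬c ∨ (b ∧ a)) → ¬c)))) ∧ b) = min(1, 0.6) = 0.6

0.60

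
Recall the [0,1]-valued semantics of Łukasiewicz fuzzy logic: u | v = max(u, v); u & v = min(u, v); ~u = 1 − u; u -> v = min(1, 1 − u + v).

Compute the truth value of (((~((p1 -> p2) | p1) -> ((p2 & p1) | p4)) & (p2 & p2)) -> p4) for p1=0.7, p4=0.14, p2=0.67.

0.47

(p1 -> p2): min(1, 1 − 0.7 + 0.67) = 0.97
((p1 -> p2) | p1) = max(0.97, 0.7) = 0.97
~((p1 -> p2) | p1): Łukasiewicz ¬ gives 1 − 0.97 = 0.03
(p2 & p1) = min(0.67, 0.7) = 0.67
((p2 & p1) | p4) = max(0.67, 0.14) = 0.67
(~((p1 -> p2) | p1) -> ((p2 & p1) | p4)): min(1, 1 − 0.03 + 0.67) = 1
(p2 & p2) = min(0.67, 0.67) = 0.67
((~((p1 -> p2) | p1) -> ((p2 & p1) | p4)) & (p2 & p2)) = min(1, 0.67) = 0.67
(((~((p1 -> p2) | p1) -> ((p2 & p1) | p4)) & (p2 & p2)) -> p4): min(1, 1 − 0.67 + 0.14) = 0.47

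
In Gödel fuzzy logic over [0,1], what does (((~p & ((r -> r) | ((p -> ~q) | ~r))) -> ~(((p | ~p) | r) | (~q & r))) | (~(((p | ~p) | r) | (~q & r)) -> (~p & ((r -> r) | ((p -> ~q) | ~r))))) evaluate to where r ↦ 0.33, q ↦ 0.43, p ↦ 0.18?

1.00

~p: Gödel ¬ of 0.18 = 0 (operand ≠ 0)
(r -> r): 0.33 ≤ 0.33, so result = 1
~q: Gödel ¬ of 0.43 = 0 (operand ≠ 0)
(p -> ~q): 0.18 > 0, so result = 0
~r: Gödel ¬ of 0.33 = 0 (operand ≠ 0)
((p -> ~q) | ~r) = max(0, 0) = 0
((r -> r) | ((p -> ~q) | ~r)) = max(1, 0) = 1
(~p & ((r -> r) | ((p -> ~q) | ~r))) = min(0, 1) = 0
~p: Gödel ¬ of 0.18 = 0 (operand ≠ 0)
(p | ~p) = max(0.18, 0) = 0.18
((p | ~p) | r) = max(0.18, 0.33) = 0.33
~q: Gödel ¬ of 0.43 = 0 (operand ≠ 0)
(~q & r) = min(0, 0.33) = 0
(((p | ~p) | r) | (~q & r)) = max(0.33, 0) = 0.33
~(((p | ~p) | r) | (~q & r)): Gödel ¬ of 0.33 = 0 (operand ≠ 0)
((~p & ((r -> r) | ((p -> ~q) | ~r))) -> ~(((p | ~p) | r) | (~q & r))): 0 ≤ 0, so result = 1
~p: Gödel ¬ of 0.18 = 0 (operand ≠ 0)
(p | ~p) = max(0.18, 0) = 0.18
((p | ~p) | r) = max(0.18, 0.33) = 0.33
~q: Gödel ¬ of 0.43 = 0 (operand ≠ 0)
(~q & r) = min(0, 0.33) = 0
(((p | ~p) | r) | (~q & r)) = max(0.33, 0) = 0.33
~(((p | ~p) | r) | (~q & r)): Gödel ¬ of 0.33 = 0 (operand ≠ 0)
~p: Gödel ¬ of 0.18 = 0 (operand ≠ 0)
(r -> r): 0.33 ≤ 0.33, so result = 1
~q: Gödel ¬ of 0.43 = 0 (operand ≠ 0)
(p -> ~q): 0.18 > 0, so result = 0
~r: Gödel ¬ of 0.33 = 0 (operand ≠ 0)
((p -> ~q) | ~r) = max(0, 0) = 0
((r -> r) | ((p -> ~q) | ~r)) = max(1, 0) = 1
(~p & ((r -> r) | ((p -> ~q) | ~r))) = min(0, 1) = 0
(~(((p | ~p) | r) | (~q & r)) -> (~p & ((r -> r) | ((p -> ~q) | ~r)))): 0 ≤ 0, so result = 1
(((~p & ((r -> r) | ((p -> ~q) | ~r))) -> ~(((p | ~p) | r) | (~q & r))) | (~(((p | ~p) | r) | (~q & r)) -> (~p & ((r -> r) | ((p -> ~q) | ~r))))) = max(1, 1) = 1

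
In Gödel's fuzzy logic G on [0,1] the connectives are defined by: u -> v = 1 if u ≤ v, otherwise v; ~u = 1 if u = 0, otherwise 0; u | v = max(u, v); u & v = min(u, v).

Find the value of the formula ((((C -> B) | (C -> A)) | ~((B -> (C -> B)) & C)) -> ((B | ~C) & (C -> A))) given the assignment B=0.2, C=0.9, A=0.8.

(C -> B): 0.9 > 0.2, so result = 0.2
(C -> A): 0.9 > 0.8, so result = 0.8
((C -> B) | (C -> A)) = max(0.2, 0.8) = 0.8
(C -> B): 0.9 > 0.2, so result = 0.2
(B -> (C -> B)): 0.2 ≤ 0.2, so result = 1
((B -> (C -> B)) & C) = min(1, 0.9) = 0.9
~((B -> (C -> B)) & C): Gödel ¬ of 0.9 = 0 (operand ≠ 0)
(((C -> B) | (C -> A)) | ~((B -> (C -> B)) & C)) = max(0.8, 0) = 0.8
~C: Gödel ¬ of 0.9 = 0 (operand ≠ 0)
(B | ~C) = max(0.2, 0) = 0.2
(C -> A): 0.9 > 0.8, so result = 0.8
((B | ~C) & (C -> A)) = min(0.2, 0.8) = 0.2
((((C -> B) | (C -> A)) | ~((B -> (C -> B)) & C)) -> ((B | ~C) & (C -> A))): 0.8 > 0.2, so result = 0.2

0.20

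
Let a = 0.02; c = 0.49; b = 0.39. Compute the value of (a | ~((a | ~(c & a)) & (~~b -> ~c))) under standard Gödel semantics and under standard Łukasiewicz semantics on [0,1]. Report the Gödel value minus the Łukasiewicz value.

0.98

Gödel evaluation:
  (c & a) = min(0.49, 0.02) = 0.02
  ~(c & a): Gödel ¬ of 0.02 = 0 (operand ≠ 0)
  (a | ~(c & a)) = max(0.02, 0) = 0.02
  ~b: Gödel ¬ of 0.39 = 0 (operand ≠ 0)
  ~~b: Gödel ¬ of 0 = 1 (operand is 0)
  ~c: Gödel ¬ of 0.49 = 0 (operand ≠ 0)
  (~~b -> ~c): 1 > 0, so result = 0
  ((a | ~(c & a)) & (~~b -> ~c)) = min(0.02, 0) = 0
  ~((a | ~(c & a)) & (~~b -> ~c)): Gödel ¬ of 0 = 1 (operand is 0)
  (a | ~((a | ~(c & a)) & (~~b -> ~c))) = max(0.02, 1) = 1
  Gödel value = 1
Łukasiewicz evaluation:
  (c & a) = min(0.49, 0.02) = 0.02
  ~(c & a): Łukasiewicz ¬ gives 1 − 0.02 = 0.98
  (a | ~(c & a)) = max(0.02, 0.98) = 0.98
  ~b: Łukasiewicz ¬ gives 1 − 0.39 = 0.61
  ~~b: Łukasiewicz ¬ gives 1 − 0.61 = 0.39
  ~c: Łukasiewicz ¬ gives 1 − 0.49 = 0.51
  (~~b -> ~c): min(1, 1 − 0.39 + 0.51) = 1
  ((a | ~(c & a)) & (~~b -> ~c)) = min(0.98, 1) = 0.98
  ~((a | ~(c & a)) & (~~b -> ~c)): Łukasiewicz ¬ gives 1 − 0.98 = 0.02
  (a | ~((a | ~(c & a)) & (~~b -> ~c))) = max(0.02, 0.02) = 0.02
  Łukasiewicz value = 0.02
Difference: 1 − 0.02 = 0.98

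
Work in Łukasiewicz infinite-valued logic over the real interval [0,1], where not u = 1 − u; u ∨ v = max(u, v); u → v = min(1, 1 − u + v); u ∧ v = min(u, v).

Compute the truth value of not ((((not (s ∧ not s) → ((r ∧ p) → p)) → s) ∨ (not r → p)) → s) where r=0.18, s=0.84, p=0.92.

not s: Łukasiewicz ¬ gives 1 − 0.84 = 0.16
(s ∧ not s) = min(0.84, 0.16) = 0.16
not (s ∧ not s): Łukasiewicz ¬ gives 1 − 0.16 = 0.84
(r ∧ p) = min(0.18, 0.92) = 0.18
((r ∧ p) → p): min(1, 1 − 0.18 + 0.92) = 1
(not (s ∧ not s) → ((r ∧ p) → p)): min(1, 1 − 0.84 + 1) = 1
((not (s ∧ not s) → ((r ∧ p) → p)) → s): min(1, 1 − 1 + 0.84) = 0.84
not r: Łukasiewicz ¬ gives 1 − 0.18 = 0.82
(not r → p): min(1, 1 − 0.82 + 0.92) = 1
(((not (s ∧ not s) → ((r ∧ p) → p)) → s) ∨ (not r → p)) = max(0.84, 1) = 1
((((not (s ∧ not s) → ((r ∧ p) → p)) → s) ∨ (not r → p)) → s): min(1, 1 − 1 + 0.84) = 0.84
not ((((not (s ∧ not s) → ((r ∧ p) → p)) → s) ∨ (not r → p)) → s): Łukasiewicz ¬ gives 1 − 0.84 = 0.16

0.16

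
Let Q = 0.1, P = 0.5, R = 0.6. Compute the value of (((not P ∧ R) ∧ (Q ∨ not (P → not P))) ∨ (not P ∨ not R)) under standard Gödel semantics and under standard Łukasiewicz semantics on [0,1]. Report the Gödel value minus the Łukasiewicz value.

Gödel evaluation:
  not P: Gödel ¬ of 0.5 = 0 (operand ≠ 0)
  (not P ∧ R) = min(0, 0.6) = 0
  not P: Gödel ¬ of 0.5 = 0 (operand ≠ 0)
  (P → not P): 0.5 > 0, so result = 0
  not (P → not P): Gödel ¬ of 0 = 1 (operand is 0)
  (Q ∨ not (P → not P)) = max(0.1, 1) = 1
  ((not P ∧ R) ∧ (Q ∨ not (P → not P))) = min(0, 1) = 0
  not P: Gödel ¬ of 0.5 = 0 (operand ≠ 0)
  not R: Gödel ¬ of 0.6 = 0 (operand ≠ 0)
  (not P ∨ not R) = max(0, 0) = 0
  (((not P ∧ R) ∧ (Q ∨ not (P → not P))) ∨ (not P ∨ not R)) = max(0, 0) = 0
  Gödel value = 0
Łukasiewicz evaluation:
  not P: Łukasiewicz ¬ gives 1 − 0.5 = 0.5
  (not P ∧ R) = min(0.5, 0.6) = 0.5
  not P: Łukasiewicz ¬ gives 1 − 0.5 = 0.5
  (P → not P): min(1, 1 − 0.5 + 0.5) = 1
  not (P → not P): Łukasiewicz ¬ gives 1 − 1 = 0
  (Q ∨ not (P → not P)) = max(0.1, 0) = 0.1
  ((not P ∧ R) ∧ (Q ∨ not (P → not P))) = min(0.5, 0.1) = 0.1
  not P: Łukasiewicz ¬ gives 1 − 0.5 = 0.5
  not R: Łukasiewicz ¬ gives 1 − 0.6 = 0.4
  (not P ∨ not R) = max(0.5, 0.4) = 0.5
  (((not P ∧ R) ∧ (Q ∨ not (P → not P))) ∨ (not P ∨ not R)) = max(0.1, 0.5) = 0.5
  Łukasiewicz value = 0.5
Difference: 0 − 0.5 = -0.50

-0.50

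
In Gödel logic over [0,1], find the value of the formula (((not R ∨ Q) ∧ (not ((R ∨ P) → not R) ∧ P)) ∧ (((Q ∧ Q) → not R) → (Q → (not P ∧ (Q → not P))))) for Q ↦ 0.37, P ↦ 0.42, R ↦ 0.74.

not R: Gödel ¬ of 0.74 = 0 (operand ≠ 0)
(not R ∨ Q) = max(0, 0.37) = 0.37
(R ∨ P) = max(0.74, 0.42) = 0.74
not R: Gödel ¬ of 0.74 = 0 (operand ≠ 0)
((R ∨ P) → not R): 0.74 > 0, so result = 0
not ((R ∨ P) → not R): Gödel ¬ of 0 = 1 (operand is 0)
(not ((R ∨ P) → not R) ∧ P) = min(1, 0.42) = 0.42
((not R ∨ Q) ∧ (not ((R ∨ P) → not R) ∧ P)) = min(0.37, 0.42) = 0.37
(Q ∧ Q) = min(0.37, 0.37) = 0.37
not R: Gödel ¬ of 0.74 = 0 (operand ≠ 0)
((Q ∧ Q) → not R): 0.37 > 0, so result = 0
not P: Gödel ¬ of 0.42 = 0 (operand ≠ 0)
not P: Gödel ¬ of 0.42 = 0 (operand ≠ 0)
(Q → not P): 0.37 > 0, so result = 0
(not P ∧ (Q → not P)) = min(0, 0) = 0
(Q → (not P ∧ (Q → not P))): 0.37 > 0, so result = 0
(((Q ∧ Q) → not R) → (Q → (not P ∧ (Q → not P)))): 0 ≤ 0, so result = 1
(((not R ∨ Q) ∧ (not ((R ∨ P) → not R) ∧ P)) ∧ (((Q ∧ Q) → not R) → (Q → (not P ∧ (Q → not P))))) = min(0.37, 1) = 0.37

0.37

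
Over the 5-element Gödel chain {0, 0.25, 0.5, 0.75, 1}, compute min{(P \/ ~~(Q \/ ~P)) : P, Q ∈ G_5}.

The minimum is attained at P = 0.25, Q = 0:
  ~P: Gödel ¬ of 0.25 = 0 (operand ≠ 0)
  (Q \/ ~P) = max(0, 0) = 0
  ~(Q \/ ~P): Gödel ¬ of 0 = 1 (operand is 0)
  ~~(Q \/ ~P): Gödel ¬ of 1 = 0 (operand ≠ 0)
  (P \/ ~~(Q \/ ~P)) = max(0.25, 0) = 0.25
Checking all 25 assignments confirms none give a value below 0.25.

0.25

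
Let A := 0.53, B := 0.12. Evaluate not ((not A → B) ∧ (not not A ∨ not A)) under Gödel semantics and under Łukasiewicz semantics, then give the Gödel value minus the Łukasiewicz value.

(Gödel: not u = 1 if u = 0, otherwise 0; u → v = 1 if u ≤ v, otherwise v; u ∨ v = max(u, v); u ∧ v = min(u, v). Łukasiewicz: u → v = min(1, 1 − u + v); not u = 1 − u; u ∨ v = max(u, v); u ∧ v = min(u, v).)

-0.47

Gödel evaluation:
  not A: Gödel ¬ of 0.53 = 0 (operand ≠ 0)
  (not A → B): 0 ≤ 0.12, so result = 1
  not A: Gödel ¬ of 0.53 = 0 (operand ≠ 0)
  not not A: Gödel ¬ of 0 = 1 (operand is 0)
  not A: Gödel ¬ of 0.53 = 0 (operand ≠ 0)
  (not not A ∨ not A) = max(1, 0) = 1
  ((not A → B) ∧ (not not A ∨ not A)) = min(1, 1) = 1
  not ((not A → B) ∧ (not not A ∨ not A)): Gödel ¬ of 1 = 0 (operand ≠ 0)
  Gödel value = 0
Łukasiewicz evaluation:
  not A: Łukasiewicz ¬ gives 1 − 0.53 = 0.47
  (not A → B): min(1, 1 − 0.47 + 0.12) = 0.65
  not A: Łukasiewicz ¬ gives 1 − 0.53 = 0.47
  not not A: Łukasiewicz ¬ gives 1 − 0.47 = 0.53
  not A: Łukasiewicz ¬ gives 1 − 0.53 = 0.47
  (not not A ∨ not A) = max(0.53, 0.47) = 0.53
  ((not A → B) ∧ (not not A ∨ not A)) = min(0.65, 0.53) = 0.53
  not ((not A → B) ∧ (not not A ∨ not A)): Łukasiewicz ¬ gives 1 − 0.53 = 0.47
  Łukasiewicz value = 0.47
Difference: 0 − 0.47 = -0.47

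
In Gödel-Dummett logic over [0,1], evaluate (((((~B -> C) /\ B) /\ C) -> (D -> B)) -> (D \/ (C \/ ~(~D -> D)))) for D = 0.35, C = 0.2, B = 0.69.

~B: Gödel ¬ of 0.69 = 0 (operand ≠ 0)
(~B -> C): 0 ≤ 0.2, so result = 1
((~B -> C) /\ B) = min(1, 0.69) = 0.69
(((~B -> C) /\ B) /\ C) = min(0.69, 0.2) = 0.2
(D -> B): 0.35 ≤ 0.69, so result = 1
((((~B -> C) /\ B) /\ C) -> (D -> B)): 0.2 ≤ 1, so result = 1
~D: Gödel ¬ of 0.35 = 0 (operand ≠ 0)
(~D -> D): 0 ≤ 0.35, so result = 1
~(~D -> D): Gödel ¬ of 1 = 0 (operand ≠ 0)
(C \/ ~(~D -> D)) = max(0.2, 0) = 0.2
(D \/ (C \/ ~(~D -> D))) = max(0.35, 0.2) = 0.35
(((((~B -> C) /\ B) /\ C) -> (D -> B)) -> (D \/ (C \/ ~(~D -> D)))): 1 > 0.35, so result = 0.35

0.35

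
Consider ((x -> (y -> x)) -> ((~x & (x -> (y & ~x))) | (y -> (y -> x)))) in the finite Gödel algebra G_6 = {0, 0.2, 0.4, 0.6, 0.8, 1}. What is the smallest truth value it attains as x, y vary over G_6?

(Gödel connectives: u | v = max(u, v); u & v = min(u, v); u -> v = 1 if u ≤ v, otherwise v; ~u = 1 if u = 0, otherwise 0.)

0.20

The minimum is attained at x = 0.2, y = 0.4:
  (y -> x): 0.4 > 0.2, so result = 0.2
  (x -> (y -> x)): 0.2 ≤ 0.2, so result = 1
  ~x: Gödel ¬ of 0.2 = 0 (operand ≠ 0)
  ~x: Gödel ¬ of 0.2 = 0 (operand ≠ 0)
  (y & ~x) = min(0.4, 0) = 0
  (x -> (y & ~x)): 0.2 > 0, so result = 0
  (~x & (x -> (y & ~x))) = min(0, 0) = 0
  (y -> x): 0.4 > 0.2, so result = 0.2
  (y -> (y -> x)): 0.4 > 0.2, so result = 0.2
  ((~x & (x -> (y & ~x))) | (y -> (y -> x))) = max(0, 0.2) = 0.2
  ((x -> (y -> x)) -> ((~x & (x -> (y & ~x))) | (y -> (y -> x)))): 1 > 0.2, so result = 0.2
Checking all 36 assignments confirms none give a value below 0.20.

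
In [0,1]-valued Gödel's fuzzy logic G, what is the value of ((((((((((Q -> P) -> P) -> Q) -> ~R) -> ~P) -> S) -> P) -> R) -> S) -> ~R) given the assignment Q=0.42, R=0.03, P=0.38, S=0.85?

0.00

(Q -> P): 0.42 > 0.38, so result = 0.38
((Q -> P) -> P): 0.38 ≤ 0.38, so result = 1
(((Q -> P) -> P) -> Q): 1 > 0.42, so result = 0.42
~R: Gödel ¬ of 0.03 = 0 (operand ≠ 0)
((((Q -> P) -> P) -> Q) -> ~R): 0.42 > 0, so result = 0
~P: Gödel ¬ of 0.38 = 0 (operand ≠ 0)
(((((Q -> P) -> P) -> Q) -> ~R) -> ~P): 0 ≤ 0, so result = 1
((((((Q -> P) -> P) -> Q) -> ~R) -> ~P) -> S): 1 > 0.85, so result = 0.85
(((((((Q -> P) -> P) -> Q) -> ~R) -> ~P) -> S) -> P): 0.85 > 0.38, so result = 0.38
((((((((Q -> P) -> P) -> Q) -> ~R) -> ~P) -> S) -> P) -> R): 0.38 > 0.03, so result = 0.03
(((((((((Q -> P) -> P) -> Q) -> ~R) -> ~P) -> S) -> P) -> R) -> S): 0.03 ≤ 0.85, so result = 1
~R: Gödel ¬ of 0.03 = 0 (operand ≠ 0)
((((((((((Q -> P) -> P) -> Q) -> ~R) -> ~P) -> S) -> P) -> R) -> S) -> ~R): 1 > 0, so result = 0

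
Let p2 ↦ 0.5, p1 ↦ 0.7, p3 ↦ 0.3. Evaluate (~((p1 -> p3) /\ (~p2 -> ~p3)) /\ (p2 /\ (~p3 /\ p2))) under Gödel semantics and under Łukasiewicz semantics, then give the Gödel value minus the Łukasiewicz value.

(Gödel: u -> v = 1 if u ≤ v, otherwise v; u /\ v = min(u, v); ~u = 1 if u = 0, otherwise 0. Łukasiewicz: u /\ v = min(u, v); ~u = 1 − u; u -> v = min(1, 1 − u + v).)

Gödel evaluation:
  (p1 -> p3): 0.7 > 0.3, so result = 0.3
  ~p2: Gödel ¬ of 0.5 = 0 (operand ≠ 0)
  ~p3: Gödel ¬ of 0.3 = 0 (operand ≠ 0)
  (~p2 -> ~p3): 0 ≤ 0, so result = 1
  ((p1 -> p3) /\ (~p2 -> ~p3)) = min(0.3, 1) = 0.3
  ~((p1 -> p3) /\ (~p2 -> ~p3)): Gödel ¬ of 0.3 = 0 (operand ≠ 0)
  ~p3: Gödel ¬ of 0.3 = 0 (operand ≠ 0)
  (~p3 /\ p2) = min(0, 0.5) = 0
  (p2 /\ (~p3 /\ p2)) = min(0.5, 0) = 0
  (~((p1 -> p3) /\ (~p2 -> ~p3)) /\ (p2 /\ (~p3 /\ p2))) = min(0, 0) = 0
  Gödel value = 0
Łukasiewicz evaluation:
  (p1 -> p3): min(1, 1 − 0.7 + 0.3) = 0.6
  ~p2: Łukasiewicz ¬ gives 1 − 0.5 = 0.5
  ~p3: Łukasiewicz ¬ gives 1 − 0.3 = 0.7
  (~p2 -> ~p3): min(1, 1 − 0.5 + 0.7) = 1
  ((p1 -> p3) /\ (~p2 -> ~p3)) = min(0.6, 1) = 0.6
  ~((p1 -> p3) /\ (~p2 -> ~p3)): Łukasiewicz ¬ gives 1 − 0.6 = 0.4
  ~p3: Łukasiewicz ¬ gives 1 − 0.3 = 0.7
  (~p3 /\ p2) = min(0.7, 0.5) = 0.5
  (p2 /\ (~p3 /\ p2)) = min(0.5, 0.5) = 0.5
  (~((p1 -> p3) /\ (~p2 -> ~p3)) /\ (p2 /\ (~p3 /\ p2))) = min(0.4, 0.5) = 0.4
  Łukasiewicz value = 0.4
Difference: 0 − 0.4 = -0.40

-0.40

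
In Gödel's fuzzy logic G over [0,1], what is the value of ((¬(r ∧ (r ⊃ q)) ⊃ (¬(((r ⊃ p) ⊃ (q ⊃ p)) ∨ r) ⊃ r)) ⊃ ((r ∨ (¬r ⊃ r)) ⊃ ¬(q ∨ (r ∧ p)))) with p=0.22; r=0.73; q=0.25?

0.00

(r ⊃ q): 0.73 > 0.25, so result = 0.25
(r ∧ (r ⊃ q)) = min(0.73, 0.25) = 0.25
¬(r ∧ (r ⊃ q)): Gödel ¬ of 0.25 = 0 (operand ≠ 0)
(r ⊃ p): 0.73 > 0.22, so result = 0.22
(q ⊃ p): 0.25 > 0.22, so result = 0.22
((r ⊃ p) ⊃ (q ⊃ p)): 0.22 ≤ 0.22, so result = 1
(((r ⊃ p) ⊃ (q ⊃ p)) ∨ r) = max(1, 0.73) = 1
¬(((r ⊃ p) ⊃ (q ⊃ p)) ∨ r): Gödel ¬ of 1 = 0 (operand ≠ 0)
(¬(((r ⊃ p) ⊃ (q ⊃ p)) ∨ r) ⊃ r): 0 ≤ 0.73, so result = 1
(¬(r ∧ (r ⊃ q)) ⊃ (¬(((r ⊃ p) ⊃ (q ⊃ p)) ∨ r) ⊃ r)): 0 ≤ 1, so result = 1
¬r: Gödel ¬ of 0.73 = 0 (operand ≠ 0)
(¬r ⊃ r): 0 ≤ 0.73, so result = 1
(r ∨ (¬r ⊃ r)) = max(0.73, 1) = 1
(r ∧ p) = min(0.73, 0.22) = 0.22
(q ∨ (r ∧ p)) = max(0.25, 0.22) = 0.25
¬(q ∨ (r ∧ p)): Gödel ¬ of 0.25 = 0 (operand ≠ 0)
((r ∨ (¬r ⊃ r)) ⊃ ¬(q ∨ (r ∧ p))): 1 > 0, so result = 0
((¬(r ∧ (r ⊃ q)) ⊃ (¬(((r ⊃ p) ⊃ (q ⊃ p)) ∨ r) ⊃ r)) ⊃ ((r ∨ (¬r ⊃ r)) ⊃ ¬(q ∨ (r ∧ p)))): 1 > 0, so result = 0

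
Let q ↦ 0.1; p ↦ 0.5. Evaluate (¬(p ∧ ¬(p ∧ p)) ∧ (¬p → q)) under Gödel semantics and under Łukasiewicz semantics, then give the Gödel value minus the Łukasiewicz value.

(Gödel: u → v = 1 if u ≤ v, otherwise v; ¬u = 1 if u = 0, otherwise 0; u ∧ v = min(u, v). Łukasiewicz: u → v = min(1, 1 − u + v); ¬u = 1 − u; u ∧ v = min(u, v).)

0.50

Gödel evaluation:
  (p ∧ p) = min(0.5, 0.5) = 0.5
  ¬(p ∧ p): Gödel ¬ of 0.5 = 0 (operand ≠ 0)
  (p ∧ ¬(p ∧ p)) = min(0.5, 0) = 0
  ¬(p ∧ ¬(p ∧ p)): Gödel ¬ of 0 = 1 (operand is 0)
  ¬p: Gödel ¬ of 0.5 = 0 (operand ≠ 0)
  (¬p → q): 0 ≤ 0.1, so result = 1
  (¬(p ∧ ¬(p ∧ p)) ∧ (¬p → q)) = min(1, 1) = 1
  Gödel value = 1
Łukasiewicz evaluation:
  (p ∧ p) = min(0.5, 0.5) = 0.5
  ¬(p ∧ p): Łukasiewicz ¬ gives 1 − 0.5 = 0.5
  (p ∧ ¬(p ∧ p)) = min(0.5, 0.5) = 0.5
  ¬(p ∧ ¬(p ∧ p)): Łukasiewicz ¬ gives 1 − 0.5 = 0.5
  ¬p: Łukasiewicz ¬ gives 1 − 0.5 = 0.5
  (¬p → q): min(1, 1 − 0.5 + 0.1) = 0.6
  (¬(p ∧ ¬(p ∧ p)) ∧ (¬p → q)) = min(0.5, 0.6) = 0.5
  Łukasiewicz value = 0.5
Difference: 1 − 0.5 = 0.50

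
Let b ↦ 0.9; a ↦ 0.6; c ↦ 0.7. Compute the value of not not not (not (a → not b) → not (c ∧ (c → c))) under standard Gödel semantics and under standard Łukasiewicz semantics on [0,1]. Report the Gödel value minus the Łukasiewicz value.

0.80

Gödel evaluation:
  not b: Gödel ¬ of 0.9 = 0 (operand ≠ 0)
  (a → not b): 0.6 > 0, so result = 0
  not (a → not b): Gödel ¬ of 0 = 1 (operand is 0)
  (c → c): 0.7 ≤ 0.7, so result = 1
  (c ∧ (c → c)) = min(0.7, 1) = 0.7
  not (c ∧ (c → c)): Gödel ¬ of 0.7 = 0 (operand ≠ 0)
  (not (a → not b) → not (c ∧ (c → c))): 1 > 0, so result = 0
  not (not (a → not b) → not (c ∧ (c → c))): Gödel ¬ of 0 = 1 (operand is 0)
  not not (not (a → not b) → not (c ∧ (c → c))): Gödel ¬ of 1 = 0 (operand ≠ 0)
  not not not (not (a → not b) → not (c ∧ (c → c))): Gödel ¬ of 0 = 1 (operand is 0)
  Gödel value = 1
Łukasiewicz evaluation:
  not b: Łukasiewicz ¬ gives 1 − 0.9 = 0.1
  (a → not b): min(1, 1 − 0.6 + 0.1) = 0.5
  not (a → not b): Łukasiewicz ¬ gives 1 − 0.5 = 0.5
  (c → c): min(1, 1 − 0.7 + 0.7) = 1
  (c ∧ (c → c)) = min(0.7, 1) = 0.7
  not (c ∧ (c → c)): Łukasiewicz ¬ gives 1 − 0.7 = 0.3
  (not (a → not b) → not (c ∧ (c → c))): min(1, 1 − 0.5 + 0.3) = 0.8
  not (not (a → not b) → not (c ∧ (c → c))): Łukasiewicz ¬ gives 1 − 0.8 = 0.2
  not not (not (a → not b) → not (c ∧ (c → c))): Łukasiewicz ¬ gives 1 − 0.2 = 0.8
  not not not (not (a → not b) → not (c ∧ (c → c))): Łukasiewicz ¬ gives 1 − 0.8 = 0.2
  Łukasiewicz value = 0.2
Difference: 1 − 0.2 = 0.80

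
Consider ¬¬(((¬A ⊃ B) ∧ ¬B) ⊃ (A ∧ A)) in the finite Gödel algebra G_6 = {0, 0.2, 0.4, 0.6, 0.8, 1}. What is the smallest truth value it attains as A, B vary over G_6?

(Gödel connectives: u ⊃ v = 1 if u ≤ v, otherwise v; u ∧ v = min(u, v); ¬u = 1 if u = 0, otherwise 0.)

1.00

Every assignment gives 1. For instance at A = 0, B = 0:
  ¬A: Gödel ¬ of 0 = 1 (operand is 0)
  (¬A ⊃ B): 1 > 0, so result = 0
  ¬B: Gödel ¬ of 0 = 1 (operand is 0)
  ((¬A ⊃ B) ∧ ¬B) = min(0, 1) = 0
  (A ∧ A) = min(0, 0) = 0
  (((¬A ⊃ B) ∧ ¬B) ⊃ (A ∧ A)): 0 ≤ 0, so result = 1
  ¬(((¬A ⊃ B) ∧ ¬B) ⊃ (A ∧ A)): Gödel ¬ of 1 = 0 (operand ≠ 0)
  ¬¬(((¬A ⊃ B) ∧ ¬B) ⊃ (A ∧ A)): Gödel ¬ of 0 = 1 (operand is 0)
All 36 assignments give value 1 — the formula is a G_6-tautology.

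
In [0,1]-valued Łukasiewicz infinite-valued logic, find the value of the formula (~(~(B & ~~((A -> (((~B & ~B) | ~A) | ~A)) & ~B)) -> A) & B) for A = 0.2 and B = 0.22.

0.22

~B: Łukasiewicz ¬ gives 1 − 0.22 = 0.78
~B: Łukasiewicz ¬ gives 1 − 0.22 = 0.78
(~B & ~B) = min(0.78, 0.78) = 0.78
~A: Łukasiewicz ¬ gives 1 − 0.2 = 0.8
((~B & ~B) | ~A) = max(0.78, 0.8) = 0.8
~A: Łukasiewicz ¬ gives 1 − 0.2 = 0.8
(((~B & ~B) | ~A) | ~A) = max(0.8, 0.8) = 0.8
(A -> (((~B & ~B) | ~A) | ~A)): min(1, 1 − 0.2 + 0.8) = 1
~B: Łukasiewicz ¬ gives 1 − 0.22 = 0.78
((A -> (((~B & ~B) | ~A) | ~A)) & ~B) = min(1, 0.78) = 0.78
~((A -> (((~B & ~B) | ~A) | ~A)) & ~B): Łukasiewicz ¬ gives 1 − 0.78 = 0.22
~~((A -> (((~B & ~B) | ~A) | ~A)) & ~B): Łukasiewicz ¬ gives 1 − 0.22 = 0.78
(B & ~~((A -> (((~B & ~B) | ~A) | ~A)) & ~B)) = min(0.22, 0.78) = 0.22
~(B & ~~((A -> (((~B & ~B) | ~A) | ~A)) & ~B)): Łukasiewicz ¬ gives 1 − 0.22 = 0.78
(~(B & ~~((A -> (((~B & ~B) | ~A) | ~A)) & ~B)) -> A): min(1, 1 − 0.78 + 0.2) = 0.42
~(~(B & ~~((A -> (((~B & ~B) | ~A) | ~A)) & ~B)) -> A): Łukasiewicz ¬ gives 1 − 0.42 = 0.58
(~(~(B & ~~((A -> (((~B & ~B) | ~A) | ~A)) & ~B)) -> A) & B) = min(0.58, 0.22) = 0.22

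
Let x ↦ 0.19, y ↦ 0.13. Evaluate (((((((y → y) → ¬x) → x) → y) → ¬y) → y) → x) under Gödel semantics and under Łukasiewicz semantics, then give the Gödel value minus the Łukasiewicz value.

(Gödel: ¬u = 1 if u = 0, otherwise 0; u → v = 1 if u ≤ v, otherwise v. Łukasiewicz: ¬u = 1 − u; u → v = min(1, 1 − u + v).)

-0.81

Gödel evaluation:
  (y → y): 0.13 ≤ 0.13, so result = 1
  ¬x: Gödel ¬ of 0.19 = 0 (operand ≠ 0)
  ((y → y) → ¬x): 1 > 0, so result = 0
  (((y → y) → ¬x) → x): 0 ≤ 0.19, so result = 1
  ((((y → y) → ¬x) → x) → y): 1 > 0.13, so result = 0.13
  ¬y: Gödel ¬ of 0.13 = 0 (operand ≠ 0)
  (((((y → y) → ¬x) → x) → y) → ¬y): 0.13 > 0, so result = 0
  ((((((y → y) → ¬x) → x) → y) → ¬y) → y): 0 ≤ 0.13, so result = 1
  (((((((y → y) → ¬x) → x) → y) → ¬y) → y) → x): 1 > 0.19, so result = 0.19
  Gödel value = 0.19
Łukasiewicz evaluation:
  (y → y): min(1, 1 − 0.13 + 0.13) = 1
  ¬x: Łukasiewicz ¬ gives 1 − 0.19 = 0.81
  ((y → y) → ¬x): min(1, 1 − 1 + 0.81) = 0.81
  (((y → y) → ¬x) → x): min(1, 1 − 0.81 + 0.19) = 0.38
  ((((y → y) → ¬x) → x) → y): min(1, 1 − 0.38 + 0.13) = 0.75
  ¬y: Łukasiewicz ¬ gives 1 − 0.13 = 0.87
  (((((y → y) → ¬x) → x) → y) → ¬y): min(1, 1 − 0.75 + 0.87) = 1
  ((((((y → y) → ¬x) → x) → y) → ¬y) → y): min(1, 1 − 1 + 0.13) = 0.13
  (((((((y → y) → ¬x) → x) → y) → ¬y) → y) → x): min(1, 1 − 0.13 + 0.19) = 1
  Łukasiewicz value = 1
Difference: 0.19 − 1 = -0.81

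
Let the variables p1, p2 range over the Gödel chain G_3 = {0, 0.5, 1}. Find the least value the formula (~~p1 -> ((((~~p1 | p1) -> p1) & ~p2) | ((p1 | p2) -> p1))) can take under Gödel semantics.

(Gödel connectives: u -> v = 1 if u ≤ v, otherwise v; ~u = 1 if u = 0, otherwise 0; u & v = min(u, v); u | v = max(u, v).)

The minimum is attained at p1 = 0.5, p2 = 1:
  ~p1: Gödel ¬ of 0.5 = 0 (operand ≠ 0)
  ~~p1: Gödel ¬ of 0 = 1 (operand is 0)
  ~p1: Gödel ¬ of 0.5 = 0 (operand ≠ 0)
  ~~p1: Gödel ¬ of 0 = 1 (operand is 0)
  (~~p1 | p1) = max(1, 0.5) = 1
  ((~~p1 | p1) -> p1): 1 > 0.5, so result = 0.5
  ~p2: Gödel ¬ of 1 = 0 (operand ≠ 0)
  (((~~p1 | p1) -> p1) & ~p2) = min(0.5, 0) = 0
  (p1 | p2) = max(0.5, 1) = 1
  ((p1 | p2) -> p1): 1 > 0.5, so result = 0.5
  ((((~~p1 | p1) -> p1) & ~p2) | ((p1 | p2) -> p1)) = max(0, 0.5) = 0.5
  (~~p1 -> ((((~~p1 | p1) -> p1) & ~p2) | ((p1 | p2) -> p1))): 1 > 0.5, so result = 0.5
Checking all 9 assignments confirms none give a value below 0.50.

0.50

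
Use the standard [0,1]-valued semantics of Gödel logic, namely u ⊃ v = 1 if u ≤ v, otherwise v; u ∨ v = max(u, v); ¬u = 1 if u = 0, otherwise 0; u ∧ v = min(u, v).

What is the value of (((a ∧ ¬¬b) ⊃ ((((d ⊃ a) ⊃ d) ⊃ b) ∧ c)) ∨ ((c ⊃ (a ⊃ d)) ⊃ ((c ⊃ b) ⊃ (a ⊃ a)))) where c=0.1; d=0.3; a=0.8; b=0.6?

¬b: Gödel ¬ of 0.6 = 0 (operand ≠ 0)
¬¬b: Gödel ¬ of 0 = 1 (operand is 0)
(a ∧ ¬¬b) = min(0.8, 1) = 0.8
(d ⊃ a): 0.3 ≤ 0.8, so result = 1
((d ⊃ a) ⊃ d): 1 > 0.3, so result = 0.3
(((d ⊃ a) ⊃ d) ⊃ b): 0.3 ≤ 0.6, so result = 1
((((d ⊃ a) ⊃ d) ⊃ b) ∧ c) = min(1, 0.1) = 0.1
((a ∧ ¬¬b) ⊃ ((((d ⊃ a) ⊃ d) ⊃ b) ∧ c)): 0.8 > 0.1, so result = 0.1
(a ⊃ d): 0.8 > 0.3, so result = 0.3
(c ⊃ (a ⊃ d)): 0.1 ≤ 0.3, so result = 1
(c ⊃ b): 0.1 ≤ 0.6, so result = 1
(a ⊃ a): 0.8 ≤ 0.8, so result = 1
((c ⊃ b) ⊃ (a ⊃ a)): 1 ≤ 1, so result = 1
((c ⊃ (a ⊃ d)) ⊃ ((c ⊃ b) ⊃ (a ⊃ a))): 1 ≤ 1, so result = 1
(((a ∧ ¬¬b) ⊃ ((((d ⊃ a) ⊃ d) ⊃ b) ∧ c)) ∨ ((c ⊃ (a ⊃ d)) ⊃ ((c ⊃ b) ⊃ (a ⊃ a)))) = max(0.1, 1) = 1

1.00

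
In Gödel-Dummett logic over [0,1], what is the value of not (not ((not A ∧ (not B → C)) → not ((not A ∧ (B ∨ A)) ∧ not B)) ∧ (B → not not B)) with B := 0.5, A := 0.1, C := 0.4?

not A: Gödel ¬ of 0.1 = 0 (operand ≠ 0)
not B: Gödel ¬ of 0.5 = 0 (operand ≠ 0)
(not B → C): 0 ≤ 0.4, so result = 1
(not A ∧ (not B → C)) = min(0, 1) = 0
not A: Gödel ¬ of 0.1 = 0 (operand ≠ 0)
(B ∨ A) = max(0.5, 0.1) = 0.5
(not A ∧ (B ∨ A)) = min(0, 0.5) = 0
not B: Gödel ¬ of 0.5 = 0 (operand ≠ 0)
((not A ∧ (B ∨ A)) ∧ not B) = min(0, 0) = 0
not ((not A ∧ (B ∨ A)) ∧ not B): Gödel ¬ of 0 = 1 (operand is 0)
((not A ∧ (not B → C)) → not ((not A ∧ (B ∨ A)) ∧ not B)): 0 ≤ 1, so result = 1
not ((not A ∧ (not B → C)) → not ((not A ∧ (B ∨ A)) ∧ not B)): Gödel ¬ of 1 = 0 (operand ≠ 0)
not B: Gödel ¬ of 0.5 = 0 (operand ≠ 0)
not not B: Gödel ¬ of 0 = 1 (operand is 0)
(B → not not B): 0.5 ≤ 1, so result = 1
(not ((not A ∧ (not B → C)) → not ((not A ∧ (B ∨ A)) ∧ not B)) ∧ (B → not not B)) = min(0, 1) = 0
not (not ((not A ∧ (not B → C)) → not ((not A ∧ (B ∨ A)) ∧ not B)) ∧ (B → not not B)): Gödel ¬ of 0 = 1 (operand is 0)

1.00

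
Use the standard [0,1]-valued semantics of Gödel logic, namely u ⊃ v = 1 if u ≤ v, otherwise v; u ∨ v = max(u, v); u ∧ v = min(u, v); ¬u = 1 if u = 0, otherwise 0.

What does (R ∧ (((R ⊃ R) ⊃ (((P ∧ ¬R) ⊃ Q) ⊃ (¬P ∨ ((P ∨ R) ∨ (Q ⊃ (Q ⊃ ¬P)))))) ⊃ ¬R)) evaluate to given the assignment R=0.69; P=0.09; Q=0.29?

(R ⊃ R): 0.69 ≤ 0.69, so result = 1
¬R: Gödel ¬ of 0.69 = 0 (operand ≠ 0)
(P ∧ ¬R) = min(0.09, 0) = 0
((P ∧ ¬R) ⊃ Q): 0 ≤ 0.29, so result = 1
¬P: Gödel ¬ of 0.09 = 0 (operand ≠ 0)
(P ∨ R) = max(0.09, 0.69) = 0.69
¬P: Gödel ¬ of 0.09 = 0 (operand ≠ 0)
(Q ⊃ ¬P): 0.29 > 0, so result = 0
(Q ⊃ (Q ⊃ ¬P)): 0.29 > 0, so result = 0
((P ∨ R) ∨ (Q ⊃ (Q ⊃ ¬P))) = max(0.69, 0) = 0.69
(¬P ∨ ((P ∨ R) ∨ (Q ⊃ (Q ⊃ ¬P)))) = max(0, 0.69) = 0.69
(((P ∧ ¬R) ⊃ Q) ⊃ (¬P ∨ ((P ∨ R) ∨ (Q ⊃ (Q ⊃ ¬P))))): 1 > 0.69, so result = 0.69
((R ⊃ R) ⊃ (((P ∧ ¬R) ⊃ Q) ⊃ (¬P ∨ ((P ∨ R) ∨ (Q ⊃ (Q ⊃ ¬P)))))): 1 > 0.69, so result = 0.69
¬R: Gödel ¬ of 0.69 = 0 (operand ≠ 0)
(((R ⊃ R) ⊃ (((P ∧ ¬R) ⊃ Q) ⊃ (¬P ∨ ((P ∨ R) ∨ (Q ⊃ (Q ⊃ ¬P)))))) ⊃ ¬R): 0.69 > 0, so result = 0
(R ∧ (((R ⊃ R) ⊃ (((P ∧ ¬R) ⊃ Q) ⊃ (¬P ∨ ((P ∨ R) ∨ (Q ⊃ (Q ⊃ ¬P)))))) ⊃ ¬R)) = min(0.69, 0) = 0

0.00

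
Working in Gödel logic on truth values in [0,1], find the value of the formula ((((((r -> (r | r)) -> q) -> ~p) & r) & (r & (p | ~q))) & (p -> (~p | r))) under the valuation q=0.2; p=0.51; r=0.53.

0.00

(r | r) = max(0.53, 0.53) = 0.53
(r -> (r | r)): 0.53 ≤ 0.53, so result = 1
((r -> (r | r)) -> q): 1 > 0.2, so result = 0.2
~p: Gödel ¬ of 0.51 = 0 (operand ≠ 0)
(((r -> (r | r)) -> q) -> ~p): 0.2 > 0, so result = 0
((((r -> (r | r)) -> q) -> ~p) & r) = min(0, 0.53) = 0
~q: Gödel ¬ of 0.2 = 0 (operand ≠ 0)
(p | ~q) = max(0.51, 0) = 0.51
(r & (p | ~q)) = min(0.53, 0.51) = 0.51
(((((r -> (r | r)) -> q) -> ~p) & r) & (r & (p | ~q))) = min(0, 0.51) = 0
~p: Gödel ¬ of 0.51 = 0 (operand ≠ 0)
(~p | r) = max(0, 0.53) = 0.53
(p -> (~p | r)): 0.51 ≤ 0.53, so result = 1
((((((r -> (r | r)) -> q) -> ~p) & r) & (r & (p | ~q))) & (p -> (~p | r))) = min(0, 1) = 0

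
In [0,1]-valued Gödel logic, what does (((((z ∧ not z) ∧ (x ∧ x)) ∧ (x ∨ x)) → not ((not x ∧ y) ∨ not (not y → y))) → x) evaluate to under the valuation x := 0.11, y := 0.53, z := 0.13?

0.11

not z: Gödel ¬ of 0.13 = 0 (operand ≠ 0)
(z ∧ not z) = min(0.13, 0) = 0
(x ∧ x) = min(0.11, 0.11) = 0.11
((z ∧ not z) ∧ (x ∧ x)) = min(0, 0.11) = 0
(x ∨ x) = max(0.11, 0.11) = 0.11
(((z ∧ not z) ∧ (x ∧ x)) ∧ (x ∨ x)) = min(0, 0.11) = 0
not x: Gödel ¬ of 0.11 = 0 (operand ≠ 0)
(not x ∧ y) = min(0, 0.53) = 0
not y: Gödel ¬ of 0.53 = 0 (operand ≠ 0)
(not y → y): 0 ≤ 0.53, so result = 1
not (not y → y): Gödel ¬ of 1 = 0 (operand ≠ 0)
((not x ∧ y) ∨ not (not y → y)) = max(0, 0) = 0
not ((not x ∧ y) ∨ not (not y → y)): Gödel ¬ of 0 = 1 (operand is 0)
((((z ∧ not z) ∧ (x ∧ x)) ∧ (x ∨ x)) → not ((not x ∧ y) ∨ not (not y → y))): 0 ≤ 1, so result = 1
(((((z ∧ not z) ∧ (x ∧ x)) ∧ (x ∨ x)) → not ((not x ∧ y) ∨ not (not y → y))) → x): 1 > 0.11, so result = 0.11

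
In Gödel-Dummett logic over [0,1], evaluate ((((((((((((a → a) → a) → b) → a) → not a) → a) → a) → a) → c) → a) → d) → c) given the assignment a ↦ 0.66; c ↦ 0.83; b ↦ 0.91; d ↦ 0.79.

0.83

(a → a): 0.66 ≤ 0.66, so result = 1
((a → a) → a): 1 > 0.66, so result = 0.66
(((a → a) → a) → b): 0.66 ≤ 0.91, so result = 1
((((a → a) → a) → b) → a): 1 > 0.66, so result = 0.66
not a: Gödel ¬ of 0.66 = 0 (operand ≠ 0)
(((((a → a) → a) → b) → a) → not a): 0.66 > 0, so result = 0
((((((a → a) → a) → b) → a) → not a) → a): 0 ≤ 0.66, so result = 1
(((((((a → a) → a) → b) → a) → not a) → a) → a): 1 > 0.66, so result = 0.66
((((((((a → a) → a) → b) → a) → not a) → a) → a) → a): 0.66 ≤ 0.66, so result = 1
(((((((((a → a) → a) → b) → a) → not a) → a) → a) → a) → c): 1 > 0.83, so result = 0.83
((((((((((a → a) → a) → b) → a) → not a) → a) → a) → a) → c) → a): 0.83 > 0.66, so result = 0.66
(((((((((((a → a) → a) → b) → a) → not a) → a) → a) → a) → c) → a) → d): 0.66 ≤ 0.79, so result = 1
((((((((((((a → a) → a) → b) → a) → not a) → a) → a) → a) → c) → a) → d) → c): 1 > 0.83, so result = 0.83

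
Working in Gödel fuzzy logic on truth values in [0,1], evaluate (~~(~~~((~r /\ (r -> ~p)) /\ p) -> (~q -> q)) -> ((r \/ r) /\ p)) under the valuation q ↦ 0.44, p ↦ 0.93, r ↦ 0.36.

~r: Gödel ¬ of 0.36 = 0 (operand ≠ 0)
~p: Gödel ¬ of 0.93 = 0 (operand ≠ 0)
(r -> ~p): 0.36 > 0, so result = 0
(~r /\ (r -> ~p)) = min(0, 0) = 0
((~r /\ (r -> ~p)) /\ p) = min(0, 0.93) = 0
~((~r /\ (r -> ~p)) /\ p): Gödel ¬ of 0 = 1 (operand is 0)
~~((~r /\ (r -> ~p)) /\ p): Gödel ¬ of 1 = 0 (operand ≠ 0)
~~~((~r /\ (r -> ~p)) /\ p): Gödel ¬ of 0 = 1 (operand is 0)
~q: Gödel ¬ of 0.44 = 0 (operand ≠ 0)
(~q -> q): 0 ≤ 0.44, so result = 1
(~~~((~r /\ (r -> ~p)) /\ p) -> (~q -> q)): 1 ≤ 1, so result = 1
~(~~~((~r /\ (r -> ~p)) /\ p) -> (~q -> q)): Gödel ¬ of 1 = 0 (operand ≠ 0)
~~(~~~((~r /\ (r -> ~p)) /\ p) -> (~q -> q)): Gödel ¬ of 0 = 1 (operand is 0)
(r \/ r) = max(0.36, 0.36) = 0.36
((r \/ r) /\ p) = min(0.36, 0.93) = 0.36
(~~(~~~((~r /\ (r -> ~p)) /\ p) -> (~q -> q)) -> ((r \/ r) /\ p)): 1 > 0.36, so result = 0.36

0.36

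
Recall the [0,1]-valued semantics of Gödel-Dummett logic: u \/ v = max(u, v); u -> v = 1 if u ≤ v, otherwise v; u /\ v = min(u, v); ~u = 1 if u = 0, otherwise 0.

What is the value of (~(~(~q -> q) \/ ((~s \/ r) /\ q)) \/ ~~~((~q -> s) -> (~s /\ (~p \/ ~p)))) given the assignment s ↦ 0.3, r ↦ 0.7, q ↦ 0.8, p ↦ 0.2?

1.00

~q: Gödel ¬ of 0.8 = 0 (operand ≠ 0)
(~q -> q): 0 ≤ 0.8, so result = 1
~(~q -> q): Gödel ¬ of 1 = 0 (operand ≠ 0)
~s: Gödel ¬ of 0.3 = 0 (operand ≠ 0)
(~s \/ r) = max(0, 0.7) = 0.7
((~s \/ r) /\ q) = min(0.7, 0.8) = 0.7
(~(~q -> q) \/ ((~s \/ r) /\ q)) = max(0, 0.7) = 0.7
~(~(~q -> q) \/ ((~s \/ r) /\ q)): Gödel ¬ of 0.7 = 0 (operand ≠ 0)
~q: Gödel ¬ of 0.8 = 0 (operand ≠ 0)
(~q -> s): 0 ≤ 0.3, so result = 1
~s: Gödel ¬ of 0.3 = 0 (operand ≠ 0)
~p: Gödel ¬ of 0.2 = 0 (operand ≠ 0)
~p: Gödel ¬ of 0.2 = 0 (operand ≠ 0)
(~p \/ ~p) = max(0, 0) = 0
(~s /\ (~p \/ ~p)) = min(0, 0) = 0
((~q -> s) -> (~s /\ (~p \/ ~p))): 1 > 0, so result = 0
~((~q -> s) -> (~s /\ (~p \/ ~p))): Gödel ¬ of 0 = 1 (operand is 0)
~~((~q -> s) -> (~s /\ (~p \/ ~p))): Gödel ¬ of 1 = 0 (operand ≠ 0)
~~~((~q -> s) -> (~s /\ (~p \/ ~p))): Gödel ¬ of 0 = 1 (operand is 0)
(~(~(~q -> q) \/ ((~s \/ r) /\ q)) \/ ~~~((~q -> s) -> (~s /\ (~p \/ ~p)))) = max(0, 1) = 1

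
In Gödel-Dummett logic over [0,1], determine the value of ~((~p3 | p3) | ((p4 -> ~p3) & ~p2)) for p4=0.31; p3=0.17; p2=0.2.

~p3: Gödel ¬ of 0.17 = 0 (operand ≠ 0)
(~p3 | p3) = max(0, 0.17) = 0.17
~p3: Gödel ¬ of 0.17 = 0 (operand ≠ 0)
(p4 -> ~p3): 0.31 > 0, so result = 0
~p2: Gödel ¬ of 0.2 = 0 (operand ≠ 0)
((p4 -> ~p3) & ~p2) = min(0, 0) = 0
((~p3 | p3) | ((p4 -> ~p3) & ~p2)) = max(0.17, 0) = 0.17
~((~p3 | p3) | ((p4 -> ~p3) & ~p2)): Gödel ¬ of 0.17 = 0 (operand ≠ 0)

0.00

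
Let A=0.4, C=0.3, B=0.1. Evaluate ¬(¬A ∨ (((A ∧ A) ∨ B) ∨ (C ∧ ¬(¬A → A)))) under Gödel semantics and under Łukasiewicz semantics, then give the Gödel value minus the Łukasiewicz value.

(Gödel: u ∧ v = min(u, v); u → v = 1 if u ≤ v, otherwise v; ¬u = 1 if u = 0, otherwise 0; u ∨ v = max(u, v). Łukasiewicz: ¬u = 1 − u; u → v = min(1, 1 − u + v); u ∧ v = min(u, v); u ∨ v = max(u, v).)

Gödel evaluation:
  ¬A: Gödel ¬ of 0.4 = 0 (operand ≠ 0)
  (A ∧ A) = min(0.4, 0.4) = 0.4
  ((A ∧ A) ∨ B) = max(0.4, 0.1) = 0.4
  ¬A: Gödel ¬ of 0.4 = 0 (operand ≠ 0)
  (¬A → A): 0 ≤ 0.4, so result = 1
  ¬(¬A → A): Gödel ¬ of 1 = 0 (operand ≠ 0)
  (C ∧ ¬(¬A → A)) = min(0.3, 0) = 0
  (((A ∧ A) ∨ B) ∨ (C ∧ ¬(¬A → A))) = max(0.4, 0) = 0.4
  (¬A ∨ (((A ∧ A) ∨ B) ∨ (C ∧ ¬(¬A → A)))) = max(0, 0.4) = 0.4
  ¬(¬A ∨ (((A ∧ A) ∨ B) ∨ (C ∧ ¬(¬A → A)))): Gödel ¬ of 0.4 = 0 (operand ≠ 0)
  Gödel value = 0
Łukasiewicz evaluation:
  ¬A: Łukasiewicz ¬ gives 1 − 0.4 = 0.6
  (A ∧ A) = min(0.4, 0.4) = 0.4
  ((A ∧ A) ∨ B) = max(0.4, 0.1) = 0.4
  ¬A: Łukasiewicz ¬ gives 1 − 0.4 = 0.6
  (¬A → A): min(1, 1 − 0.6 + 0.4) = 0.8
  ¬(¬A → A): Łukasiewicz ¬ gives 1 − 0.8 = 0.2
  (C ∧ ¬(¬A → A)) = min(0.3, 0.2) = 0.2
  (((A ∧ A) ∨ B) ∨ (C ∧ ¬(¬A → A))) = max(0.4, 0.2) = 0.4
  (¬A ∨ (((A ∧ A) ∨ B) ∨ (C ∧ ¬(¬A → A)))) = max(0.6, 0.4) = 0.6
  ¬(¬A ∨ (((A ∧ A) ∨ B) ∨ (C ∧ ¬(¬A → A)))): Łukasiewicz ¬ gives 1 − 0.6 = 0.4
  Łukasiewicz value = 0.4
Difference: 0 − 0.4 = -0.40

-0.40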